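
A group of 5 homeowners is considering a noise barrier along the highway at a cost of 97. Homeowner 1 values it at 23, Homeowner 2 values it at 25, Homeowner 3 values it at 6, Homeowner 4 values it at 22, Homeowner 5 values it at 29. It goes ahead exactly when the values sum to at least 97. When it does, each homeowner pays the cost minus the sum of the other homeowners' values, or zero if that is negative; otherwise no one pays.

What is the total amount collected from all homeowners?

67

Total value 105 ≥ cost 97, so it is built.
Homeowner 1: others sum to 82; max(0, 97 - 82) = 15.
Homeowner 2: others sum to 80; max(0, 97 - 80) = 17.
Homeowner 3: others sum to 99; max(0, 97 - 99) = 0.
Homeowner 4: others sum to 83; max(0, 97 - 83) = 14.
Homeowner 5: others sum to 76; max(0, 97 - 76) = 21.
Total collected = 15 + 17 + 0 + 14 + 21 = 67.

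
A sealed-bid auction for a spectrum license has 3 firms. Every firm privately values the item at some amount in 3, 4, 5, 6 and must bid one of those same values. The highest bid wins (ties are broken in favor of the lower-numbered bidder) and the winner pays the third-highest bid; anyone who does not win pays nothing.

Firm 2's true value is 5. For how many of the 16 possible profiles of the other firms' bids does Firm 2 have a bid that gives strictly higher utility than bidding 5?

4

Others bid (3, 6): truth gives 0; bid 6 gives 2 > 0. Violating.
Others bid (4, 6): truth gives 0; bid 6 gives 1 > 0. Violating.
Others bid (5, 3): truth gives 0; bid 6 gives 2 > 0. Violating.
Others bid (5, 4): truth gives 0; bid 6 gives 1 > 0. Violating.
Others bid (3, 3): truth gives 2; no alternative beats it.
Others bid (3, 4): truth gives 2; no alternative beats it.
(Checking all 16 profiles: 4 have a profitable deviation, 12 do not.)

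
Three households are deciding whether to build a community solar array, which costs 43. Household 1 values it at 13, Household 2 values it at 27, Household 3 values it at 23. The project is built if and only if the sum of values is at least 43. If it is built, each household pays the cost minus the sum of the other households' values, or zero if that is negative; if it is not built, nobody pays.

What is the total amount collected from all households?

10

Total value 63 ≥ cost 43, so it is built.
Household 1: others sum to 50; max(0, 43 - 50) = 0.
Household 2: others sum to 36; max(0, 43 - 36) = 7.
Household 3: others sum to 40; max(0, 43 - 40) = 3.
Total collected = 0 + 7 + 3 = 10.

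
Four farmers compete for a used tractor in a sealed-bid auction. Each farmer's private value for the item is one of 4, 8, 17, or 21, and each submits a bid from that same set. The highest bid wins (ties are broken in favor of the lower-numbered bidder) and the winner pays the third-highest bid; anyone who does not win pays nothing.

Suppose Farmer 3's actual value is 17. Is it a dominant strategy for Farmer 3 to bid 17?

Consider the case where Farmer 1 bids 4, Farmer 2 bids 4 and Farmer 4 bids 21.
Truthful bid 17: loses, pays 0, utility 0.
Bid 21 instead: wins, pays 4, utility 17 - 4 = 13.
Since 13 > 0, bidding 21 is strictly better here, so truthful bidding is not dominant.

No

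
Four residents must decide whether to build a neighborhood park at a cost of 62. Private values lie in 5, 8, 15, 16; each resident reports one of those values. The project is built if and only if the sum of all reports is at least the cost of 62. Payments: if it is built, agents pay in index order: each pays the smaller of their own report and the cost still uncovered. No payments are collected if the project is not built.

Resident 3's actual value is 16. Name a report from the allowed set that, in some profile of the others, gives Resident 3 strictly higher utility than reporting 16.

Suppose Resident 1 reports 15, Resident 2 reports 16 and Resident 4 reports 16.
Report 16: project built, pays 16, utility 16 - 16 = 0.
Report 15: project built, pays 15, utility 16 - 15 = 1.
So reporting 15 beats truth here (1 > 0).

15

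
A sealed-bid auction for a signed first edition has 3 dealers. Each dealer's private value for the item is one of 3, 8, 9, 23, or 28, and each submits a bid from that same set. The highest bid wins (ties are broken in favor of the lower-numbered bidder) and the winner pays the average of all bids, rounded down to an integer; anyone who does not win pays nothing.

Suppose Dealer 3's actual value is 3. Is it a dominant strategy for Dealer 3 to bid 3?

Check each profile of the others' bids and compare truth against every alternative bid.
Others bid (3, 3): truth gives 0, best alternative gives -1.
Others bid (3, 8): truth gives 0, best alternative gives 0.
Others bid (3, 9): truth gives 0, best alternative gives 0.
Others bid (3, 23): truth gives 0, best alternative gives 0.
Others bid (3, 28): truth gives 0, best alternative gives 0.
Others bid (8, 3): truth gives 0, best alternative gives 0.
(Remaining 19 profiles checked similarly; truth is weakly best in each.)
In every case the truthful bid is at least as good as any alternative, so it is a dominant strategy.

Yes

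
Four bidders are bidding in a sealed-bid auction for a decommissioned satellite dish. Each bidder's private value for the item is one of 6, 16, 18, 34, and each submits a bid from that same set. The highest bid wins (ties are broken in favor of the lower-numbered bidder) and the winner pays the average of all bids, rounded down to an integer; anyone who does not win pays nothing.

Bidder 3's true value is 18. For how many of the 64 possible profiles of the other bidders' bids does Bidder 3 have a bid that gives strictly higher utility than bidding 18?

Others bid (6, 6, 6): truth gives 9; bid 16 gives 10 > 9. Violating.
Others bid (6, 18, 6): truth gives 0; bid 34 gives 2 > 0. Violating.
Others bid (18, 6, 6): truth gives 0; bid 34 gives 2 > 0. Violating.
Others bid (6, 6, 16): truth gives 7; no alternative beats it.
Others bid (6, 6, 18): truth gives 6; no alternative beats it.
(Checking all 64 profiles: 3 have a profitable deviation, 61 do not.)

3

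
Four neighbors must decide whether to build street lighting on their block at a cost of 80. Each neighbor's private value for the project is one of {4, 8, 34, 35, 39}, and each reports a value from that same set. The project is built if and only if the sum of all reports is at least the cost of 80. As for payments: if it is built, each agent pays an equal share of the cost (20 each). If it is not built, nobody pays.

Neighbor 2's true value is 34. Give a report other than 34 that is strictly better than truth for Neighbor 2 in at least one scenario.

39

Suppose Neighbor 1 reports 4, Neighbor 3 reports 4 and Neighbor 4 reports 34.
Report 34: project not built, utility 0.
Report 39: project built, pays 20, utility 34 - 20 = 14.
So reporting 39 beats truth here (14 > 0).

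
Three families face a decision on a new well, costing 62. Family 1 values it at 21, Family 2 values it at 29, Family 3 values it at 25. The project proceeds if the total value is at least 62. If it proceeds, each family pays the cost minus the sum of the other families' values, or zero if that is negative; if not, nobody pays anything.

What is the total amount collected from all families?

Total value 75 ≥ cost 62, so it is built.
Family 1: others sum to 54; max(0, 62 - 54) = 8.
Family 2: others sum to 46; max(0, 62 - 46) = 16.
Family 3: others sum to 50; max(0, 62 - 50) = 12.
Total collected = 8 + 16 + 12 = 36.

36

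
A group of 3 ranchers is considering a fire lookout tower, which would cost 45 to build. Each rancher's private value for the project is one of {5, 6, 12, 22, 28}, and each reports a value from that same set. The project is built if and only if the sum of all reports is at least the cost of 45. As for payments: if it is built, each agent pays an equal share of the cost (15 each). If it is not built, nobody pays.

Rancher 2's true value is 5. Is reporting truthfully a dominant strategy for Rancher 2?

Check each profile of the others' reports and compare truth against every alternative report.
Others report (12, 28): truth gives -10, best alternative gives -10.
Others report (22, 22): truth gives -10, best alternative gives -10.
Others report (22, 28): truth gives -10, best alternative gives -10.
Others report (28, 12): truth gives -10, best alternative gives -10.
Others report (28, 22): truth gives -10, best alternative gives -10.
Others report (28, 28): truth gives -10, best alternative gives -10.
(Remaining 19 profiles checked similarly; truth is weakly best in each.)
In every case the truthful report is at least as good as any alternative, so it is a dominant strategy.

Yes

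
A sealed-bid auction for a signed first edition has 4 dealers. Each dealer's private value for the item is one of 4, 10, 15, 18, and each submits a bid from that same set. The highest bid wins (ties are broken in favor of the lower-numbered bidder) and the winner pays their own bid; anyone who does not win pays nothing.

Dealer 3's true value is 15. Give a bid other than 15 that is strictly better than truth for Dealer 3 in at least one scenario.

10

Suppose Dealer 1 bids 4, Dealer 2 bids 4 and Dealer 4 bids 4.
Bid 15: wins, pays 15, utility 15 - 15 = 0.
Bid 10: wins, pays 10, utility 15 - 10 = 5.
So bidding 10 beats truth here (5 > 0).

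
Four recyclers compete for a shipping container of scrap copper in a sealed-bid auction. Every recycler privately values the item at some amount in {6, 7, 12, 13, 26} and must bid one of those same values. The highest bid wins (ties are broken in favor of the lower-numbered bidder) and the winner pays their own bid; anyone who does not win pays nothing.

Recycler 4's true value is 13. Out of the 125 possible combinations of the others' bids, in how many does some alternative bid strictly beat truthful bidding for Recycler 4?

Others bid (6, 6, 6): truth gives 0; bid 7 gives 6 > 0. Violating.
Others bid (6, 6, 7): truth gives 0; bid 12 gives 1 > 0. Violating.
Others bid (6, 7, 6): truth gives 0; bid 12 gives 1 > 0. Violating.
Others bid (6, 7, 7): truth gives 0; bid 12 gives 1 > 0. Violating.
Others bid (6, 6, 12): truth gives 0; no alternative beats it.
Others bid (6, 6, 13): truth gives 0; no alternative beats it.
(Checking all 125 profiles: 8 have a profitable deviation, 117 do not.)

8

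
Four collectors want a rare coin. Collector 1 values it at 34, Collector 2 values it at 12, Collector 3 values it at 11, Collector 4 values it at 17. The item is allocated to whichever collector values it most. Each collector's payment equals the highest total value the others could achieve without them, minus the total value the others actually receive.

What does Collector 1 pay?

Collector 1 has the highest value and receives the item.
Without Collector 1, the item would go to the next-highest value, 17, so the others could achieve 17.
With Collector 1 present and winning, the others receive nothing, so their total is 0.
Payment = 17 - 0 = 17.

17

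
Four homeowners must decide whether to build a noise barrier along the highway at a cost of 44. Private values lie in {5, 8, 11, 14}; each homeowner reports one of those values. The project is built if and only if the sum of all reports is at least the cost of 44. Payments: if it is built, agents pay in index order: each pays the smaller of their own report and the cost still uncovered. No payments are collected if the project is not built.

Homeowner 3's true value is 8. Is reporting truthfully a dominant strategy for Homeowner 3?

Consider the case where Homeowner 1 reports 11, Homeowner 2 reports 14 and Homeowner 4 reports 14.
Truthful report 8: project built, pays 8, utility 8 - 8 = 0.
Report 5 instead: project built, pays 5, utility 8 - 5 = 3.
Since 3 > 0, reporting 5 is strictly better here, so truthful reporting is not dominant.

No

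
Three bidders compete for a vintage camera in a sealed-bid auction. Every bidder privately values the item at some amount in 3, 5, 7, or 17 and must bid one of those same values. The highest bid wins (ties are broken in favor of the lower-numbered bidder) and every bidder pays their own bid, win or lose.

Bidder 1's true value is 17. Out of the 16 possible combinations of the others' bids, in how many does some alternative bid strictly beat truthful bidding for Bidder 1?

9

Others bid (3, 3): truth gives 0; bid 3 gives 14 > 0. Violating.
Others bid (3, 5): truth gives 0; bid 5 gives 12 > 0. Violating.
Others bid (3, 7): truth gives 0; bid 7 gives 10 > 0. Violating.
Others bid (5, 3): truth gives 0; bid 5 gives 12 > 0. Violating.
Others bid (3, 17): truth gives 0; no alternative beats it.
Others bid (5, 17): truth gives 0; no alternative beats it.
(Checking all 16 profiles: 9 have a profitable deviation, 7 do not.)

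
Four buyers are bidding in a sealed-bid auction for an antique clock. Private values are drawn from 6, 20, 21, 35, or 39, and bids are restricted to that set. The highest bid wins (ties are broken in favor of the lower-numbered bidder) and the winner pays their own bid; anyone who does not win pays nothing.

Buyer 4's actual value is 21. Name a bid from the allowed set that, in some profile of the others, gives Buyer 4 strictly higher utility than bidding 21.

Suppose Buyer 1 bids 6, Buyer 2 bids 6 and Buyer 3 bids 6.
Bid 21: wins, pays 21, utility 21 - 21 = 0.
Bid 20: wins, pays 20, utility 21 - 20 = 1.
So bidding 20 beats truth here (1 > 0).

20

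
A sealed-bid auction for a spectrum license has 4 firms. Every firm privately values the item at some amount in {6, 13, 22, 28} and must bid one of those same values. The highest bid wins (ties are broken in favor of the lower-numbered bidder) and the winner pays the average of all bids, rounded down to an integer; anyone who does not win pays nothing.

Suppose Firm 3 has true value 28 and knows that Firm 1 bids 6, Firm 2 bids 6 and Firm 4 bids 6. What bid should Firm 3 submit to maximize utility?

13

Bid 6: loses, pays 0, utility 0.
Bid 13: wins, pays 7, utility 28 - 7 = 21.
Bid 22: wins, pays 10, utility 28 - 10 = 18.
Bid 28: wins, pays 11, utility 28 - 11 = 17.
The best choice is 13 with utility 21.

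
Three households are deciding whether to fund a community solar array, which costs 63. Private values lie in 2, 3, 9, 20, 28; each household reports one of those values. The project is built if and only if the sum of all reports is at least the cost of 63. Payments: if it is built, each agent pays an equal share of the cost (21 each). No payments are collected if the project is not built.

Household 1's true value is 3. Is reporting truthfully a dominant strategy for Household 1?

Yes

Check each profile of the others' reports and compare truth against every alternative report.
Others report (2, 2): truth gives 0, best alternative gives 0.
Others report (2, 3): truth gives 0, best alternative gives 0.
Others report (2, 9): truth gives 0, best alternative gives 0.
Others report (2, 20): truth gives 0, best alternative gives 0.
Others report (2, 28): truth gives 0, best alternative gives 0.
Others report (3, 2): truth gives 0, best alternative gives 0.
(Remaining 19 profiles checked similarly; truth is weakly best in each.)
In every case the truthful report is at least as good as any alternative, so it is a dominant strategy.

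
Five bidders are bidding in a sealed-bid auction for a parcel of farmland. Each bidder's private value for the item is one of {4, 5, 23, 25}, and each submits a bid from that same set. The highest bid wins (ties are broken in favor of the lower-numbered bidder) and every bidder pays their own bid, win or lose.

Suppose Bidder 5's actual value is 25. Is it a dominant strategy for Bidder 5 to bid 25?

No

Consider the case where Bidder 1 bids 4, Bidder 2 bids 4, Bidder 3 bids 4 and Bidder 4 bids 4.
Truthful bid 25: wins, pays 25, utility 25 - 25 = 0.
Bid 5 instead: wins, pays 5, utility 25 - 5 = 20.
Since 20 > 0, bidding 5 is strictly better here, so truthful bidding is not dominant.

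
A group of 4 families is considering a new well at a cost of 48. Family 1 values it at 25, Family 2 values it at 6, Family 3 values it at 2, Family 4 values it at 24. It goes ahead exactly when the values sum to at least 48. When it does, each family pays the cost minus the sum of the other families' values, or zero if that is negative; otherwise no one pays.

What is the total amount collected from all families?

Total value 57 ≥ cost 48, so it is built.
Family 1: others sum to 32; max(0, 48 - 32) = 16.
Family 2: others sum to 51; max(0, 48 - 51) = 0.
Family 3: others sum to 55; max(0, 48 - 55) = 0.
Family 4: others sum to 33; max(0, 48 - 33) = 15.
Total collected = 16 + 0 + 0 + 15 = 31.

31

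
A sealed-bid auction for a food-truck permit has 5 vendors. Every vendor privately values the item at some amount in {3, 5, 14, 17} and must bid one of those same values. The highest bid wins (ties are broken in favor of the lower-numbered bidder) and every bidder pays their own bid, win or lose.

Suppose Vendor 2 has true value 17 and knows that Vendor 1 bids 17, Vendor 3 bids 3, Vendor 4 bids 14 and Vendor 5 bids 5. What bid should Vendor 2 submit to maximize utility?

Bid 3: loses but pays 3, utility -3.
Bid 5: loses but pays 5, utility -5.
Bid 14: loses but pays 14, utility -14.
Bid 17: loses but pays 17, utility -17.
The best choice is 3 with utility -3.

3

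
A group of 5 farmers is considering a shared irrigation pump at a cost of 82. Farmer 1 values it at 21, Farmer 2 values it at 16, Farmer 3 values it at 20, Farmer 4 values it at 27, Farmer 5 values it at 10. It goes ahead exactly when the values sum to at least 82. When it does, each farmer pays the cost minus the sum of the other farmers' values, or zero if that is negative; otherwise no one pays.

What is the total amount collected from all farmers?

Total value 94 ≥ cost 82, so it is built.
Farmer 1: others sum to 73; max(0, 82 - 73) = 9.
Farmer 2: others sum to 78; max(0, 82 - 78) = 4.
Farmer 3: others sum to 74; max(0, 82 - 74) = 8.
Farmer 4: others sum to 67; max(0, 82 - 67) = 15.
Farmer 5: others sum to 84; max(0, 82 - 84) = 0.
Total collected = 9 + 4 + 8 + 15 + 0 = 36.

36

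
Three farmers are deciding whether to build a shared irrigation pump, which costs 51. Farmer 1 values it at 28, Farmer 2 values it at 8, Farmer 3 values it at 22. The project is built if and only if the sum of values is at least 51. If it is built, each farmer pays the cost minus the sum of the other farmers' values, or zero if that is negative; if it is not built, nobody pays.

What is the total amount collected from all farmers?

Total value 58 ≥ cost 51, so it is built.
Farmer 1: others sum to 30; max(0, 51 - 30) = 21.
Farmer 2: others sum to 50; max(0, 51 - 50) = 1.
Farmer 3: others sum to 36; max(0, 51 - 36) = 15.
Total collected = 21 + 1 + 15 = 37.

37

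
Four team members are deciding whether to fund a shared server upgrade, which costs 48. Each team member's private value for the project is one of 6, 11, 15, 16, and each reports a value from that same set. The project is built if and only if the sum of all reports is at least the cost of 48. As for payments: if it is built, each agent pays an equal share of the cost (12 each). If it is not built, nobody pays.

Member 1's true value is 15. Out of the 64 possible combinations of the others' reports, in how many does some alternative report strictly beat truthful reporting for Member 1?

Others report (6, 11, 15): truth gives 0; report 16 gives 3 > 0. Violating.
Others report (6, 15, 11): truth gives 0; report 16 gives 3 > 0. Violating.
Others report (11, 6, 15): truth gives 0; report 16 gives 3 > 0. Violating.
Others report (11, 15, 6): truth gives 0; report 16 gives 3 > 0. Violating.
Others report (6, 6, 6): truth gives 0; no alternative beats it.
Others report (6, 6, 11): truth gives 0; no alternative beats it.
(Checking all 64 profiles: 6 have a profitable deviation, 58 do not.)

6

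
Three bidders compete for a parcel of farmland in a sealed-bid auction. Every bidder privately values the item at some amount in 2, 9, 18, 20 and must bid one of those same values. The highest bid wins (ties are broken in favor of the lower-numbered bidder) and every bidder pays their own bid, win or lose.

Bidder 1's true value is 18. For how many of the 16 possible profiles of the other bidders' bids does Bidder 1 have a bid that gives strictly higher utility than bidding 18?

Others bid (2, 2): truth gives 0; bid 2 gives 16 > 0. Violating.
Others bid (2, 9): truth gives 0; bid 9 gives 9 > 0. Violating.
Others bid (2, 20): truth gives -18; bid 2 gives -2 > -18. Violating.
Others bid (9, 2): truth gives 0; bid 9 gives 9 > 0. Violating.
Others bid (2, 18): truth gives 0; no alternative beats it.
Others bid (9, 18): truth gives 0; no alternative beats it.
(Checking all 16 profiles: 11 have a profitable deviation, 5 do not.)

11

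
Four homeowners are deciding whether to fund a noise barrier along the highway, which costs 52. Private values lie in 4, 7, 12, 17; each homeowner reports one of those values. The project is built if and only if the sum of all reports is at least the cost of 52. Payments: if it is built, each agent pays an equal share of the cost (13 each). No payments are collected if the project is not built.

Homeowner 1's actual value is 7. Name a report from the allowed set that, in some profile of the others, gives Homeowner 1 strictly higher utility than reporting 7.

Suppose Homeowner 2 reports 12, Homeowner 3 reports 17 and Homeowner 4 reports 17.
Report 7: project built, pays 13, utility 7 - 13 = -6.
Report 4: project not built, utility 0.
So reporting 4 beats truth here (0 > -6).

4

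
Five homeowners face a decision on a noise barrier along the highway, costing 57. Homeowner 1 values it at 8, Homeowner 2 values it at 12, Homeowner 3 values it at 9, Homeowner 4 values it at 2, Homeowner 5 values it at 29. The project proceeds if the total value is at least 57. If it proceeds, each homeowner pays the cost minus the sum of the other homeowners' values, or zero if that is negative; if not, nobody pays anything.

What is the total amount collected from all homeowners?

Total value 60 ≥ cost 57, so it is built.
Homeowner 1: others sum to 52; max(0, 57 - 52) = 5.
Homeowner 2: others sum to 48; max(0, 57 - 48) = 9.
Homeowner 3: others sum to 51; max(0, 57 - 51) = 6.
Homeowner 4: others sum to 58; max(0, 57 - 58) = 0.
Homeowner 5: others sum to 31; max(0, 57 - 31) = 26.
Total collected = 5 + 9 + 6 + 0 + 26 = 46.

46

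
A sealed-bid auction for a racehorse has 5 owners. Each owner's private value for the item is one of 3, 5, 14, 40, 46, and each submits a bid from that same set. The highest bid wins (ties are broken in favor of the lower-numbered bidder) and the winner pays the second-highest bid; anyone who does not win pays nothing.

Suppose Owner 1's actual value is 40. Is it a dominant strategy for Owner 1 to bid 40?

Check each profile of the others' bids and compare truth against every alternative bid.
Others bid (3, 3, 3, 3): truth gives 37, best alternative gives 37.
Others bid (3, 3, 3, 5): truth gives 35, best alternative gives 35.
Others bid (3, 3, 5, 3): truth gives 35, best alternative gives 35.
Others bid (3, 3, 5, 5): truth gives 35, best alternative gives 35.
Others bid (3, 5, 3, 3): truth gives 35, best alternative gives 35.
Others bid (3, 5, 3, 5): truth gives 35, best alternative gives 35.
(Remaining 619 profiles checked similarly; truth is weakly best in each.)
In every case the truthful bid is at least as good as any alternative, so it is a dominant strategy.

Yes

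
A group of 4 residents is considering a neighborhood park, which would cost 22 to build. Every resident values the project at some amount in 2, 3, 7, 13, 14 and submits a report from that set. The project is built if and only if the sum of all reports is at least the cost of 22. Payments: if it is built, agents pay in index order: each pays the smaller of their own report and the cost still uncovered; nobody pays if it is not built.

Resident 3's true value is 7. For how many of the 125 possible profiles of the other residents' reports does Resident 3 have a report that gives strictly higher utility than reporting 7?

Others report (2, 3, 14): truth gives 0; report 3 gives 4 > 0. Violating.
Others report (2, 7, 13): truth gives 0; report 2 gives 5 > 0. Violating.
Others report (2, 7, 14): truth gives 0; report 2 gives 5 > 0. Violating.
Others report (2, 13, 7): truth gives 0; report 2 gives 5 > 0. Violating.
Others report (2, 2, 2): truth gives 0; no alternative beats it.
Others report (2, 2, 3): truth gives 0; no alternative beats it.
(Checking all 125 profiles: 47 have a profitable deviation, 78 do not.)

47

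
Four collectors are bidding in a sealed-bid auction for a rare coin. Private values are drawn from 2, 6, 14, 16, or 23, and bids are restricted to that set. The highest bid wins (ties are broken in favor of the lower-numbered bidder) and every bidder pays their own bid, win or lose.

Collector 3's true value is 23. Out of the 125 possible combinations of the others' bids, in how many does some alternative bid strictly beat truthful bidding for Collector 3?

Others bid (2, 2, 2): truth gives 0; bid 6 gives 17 > 0. Violating.
Others bid (2, 2, 6): truth gives 0; bid 6 gives 17 > 0. Violating.
Others bid (2, 2, 14): truth gives 0; bid 14 gives 9 > 0. Violating.
Others bid (2, 2, 16): truth gives 0; bid 16 gives 7 > 0. Violating.
Others bid (2, 2, 23): truth gives 0; no alternative beats it.
Others bid (2, 6, 23): truth gives 0; no alternative beats it.
(Checking all 125 profiles: 81 have a profitable deviation, 44 do not.)

81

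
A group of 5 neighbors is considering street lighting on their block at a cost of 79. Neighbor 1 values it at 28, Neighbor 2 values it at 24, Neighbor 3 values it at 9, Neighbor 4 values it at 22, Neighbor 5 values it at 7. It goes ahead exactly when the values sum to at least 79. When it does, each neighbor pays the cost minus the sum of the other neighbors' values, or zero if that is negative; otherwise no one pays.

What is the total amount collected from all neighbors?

Total value 90 ≥ cost 79, so it is built.
Neighbor 1: others sum to 62; max(0, 79 - 62) = 17.
Neighbor 2: others sum to 66; max(0, 79 - 66) = 13.
Neighbor 3: others sum to 81; max(0, 79 - 81) = 0.
Neighbor 4: others sum to 68; max(0, 79 - 68) = 11.
Neighbor 5: others sum to 83; max(0, 79 - 83) = 0.
Total collected = 17 + 13 + 0 + 11 + 0 = 41.

41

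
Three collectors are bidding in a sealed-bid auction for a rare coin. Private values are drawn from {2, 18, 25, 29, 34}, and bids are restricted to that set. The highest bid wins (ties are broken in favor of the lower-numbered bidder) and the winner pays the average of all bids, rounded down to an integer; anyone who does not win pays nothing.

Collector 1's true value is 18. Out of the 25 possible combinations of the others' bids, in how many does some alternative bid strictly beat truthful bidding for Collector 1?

3

Others bid (2, 2): truth gives 11; bid 2 gives 16 > 11. Violating.
Others bid (2, 25): truth gives 0; bid 25 gives 1 > 0. Violating.
Others bid (25, 2): truth gives 0; bid 25 gives 1 > 0. Violating.
Others bid (2, 18): truth gives 6; no alternative beats it.
Others bid (2, 29): truth gives 0; no alternative beats it.
(Checking all 25 profiles: 3 have a profitable deviation, 22 do not.)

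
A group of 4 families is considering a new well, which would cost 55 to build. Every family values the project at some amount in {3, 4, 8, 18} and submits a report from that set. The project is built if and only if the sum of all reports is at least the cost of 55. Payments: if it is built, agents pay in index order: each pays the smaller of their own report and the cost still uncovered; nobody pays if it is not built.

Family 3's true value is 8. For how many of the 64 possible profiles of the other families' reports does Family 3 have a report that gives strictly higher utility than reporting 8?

1

Others report (18, 18, 18): truth gives 0; report 3 gives 5 > 0. Violating.
Others report (3, 3, 3): truth gives 0; no alternative beats it.
Others report (3, 3, 4): truth gives 0; no alternative beats it.
(Checking all 64 profiles: 1 has a profitable deviation, 63 do not.)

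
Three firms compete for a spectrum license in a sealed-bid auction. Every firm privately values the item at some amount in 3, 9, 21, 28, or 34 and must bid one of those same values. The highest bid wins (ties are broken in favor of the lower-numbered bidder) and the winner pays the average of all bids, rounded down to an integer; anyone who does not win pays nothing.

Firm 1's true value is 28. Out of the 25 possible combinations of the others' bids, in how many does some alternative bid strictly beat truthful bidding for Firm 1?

Others bid (3, 3): truth gives 17; bid 3 gives 25 > 17. Violating.
Others bid (3, 9): truth gives 15; bid 9 gives 21 > 15. Violating.
Others bid (3, 21): truth gives 11; bid 21 gives 13 > 11. Violating.
Others bid (3, 34): truth gives 0; bid 34 gives 5 > 0. Violating.
Others bid (3, 28): truth gives 9; no alternative beats it.
Others bid (9, 28): truth gives 7; no alternative beats it.
(Checking all 25 profiles: 13 have a profitable deviation, 12 do not.)

13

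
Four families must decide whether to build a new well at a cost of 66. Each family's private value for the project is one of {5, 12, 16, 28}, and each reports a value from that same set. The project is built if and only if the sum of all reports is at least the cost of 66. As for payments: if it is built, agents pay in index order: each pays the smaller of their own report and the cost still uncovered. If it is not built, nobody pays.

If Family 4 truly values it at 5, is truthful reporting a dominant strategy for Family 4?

Check each profile of the others' reports and compare truth against every alternative report.
Others report (12, 16, 28): truth gives 0, best alternative gives -5.
Others report (12, 28, 16): truth gives 0, best alternative gives -5.
Others report (16, 12, 28): truth gives 0, best alternative gives -5.
Others report (16, 28, 12): truth gives 0, best alternative gives -5.
Others report (28, 12, 16): truth gives 0, best alternative gives -5.
Others report (28, 16, 12): truth gives 0, best alternative gives -5.
(Remaining 58 profiles checked similarly; truth is weakly best in each.)
In every case the truthful report is at least as good as any alternative, so it is a dominant strategy.

Yes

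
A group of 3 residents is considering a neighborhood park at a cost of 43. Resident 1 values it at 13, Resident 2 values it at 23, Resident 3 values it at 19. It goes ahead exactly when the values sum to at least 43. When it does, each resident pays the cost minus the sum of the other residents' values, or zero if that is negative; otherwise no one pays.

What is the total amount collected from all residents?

Total value 55 ≥ cost 43, so it is built.
Resident 1: others sum to 42; max(0, 43 - 42) = 1.
Resident 2: others sum to 32; max(0, 43 - 32) = 11.
Resident 3: others sum to 36; max(0, 43 - 36) = 7.
Total collected = 1 + 11 + 7 = 19.

19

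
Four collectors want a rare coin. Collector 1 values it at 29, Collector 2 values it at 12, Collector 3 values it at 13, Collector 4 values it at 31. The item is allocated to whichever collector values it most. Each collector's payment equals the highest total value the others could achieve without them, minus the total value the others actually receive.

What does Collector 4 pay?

Collector 4 has the highest value and receives the item.
Without Collector 4, the item would go to the next-highest value, 29, so the others could achieve 29.
With Collector 4 present and winning, the others receive nothing, so their total is 0.
Payment = 29 - 0 = 29.

29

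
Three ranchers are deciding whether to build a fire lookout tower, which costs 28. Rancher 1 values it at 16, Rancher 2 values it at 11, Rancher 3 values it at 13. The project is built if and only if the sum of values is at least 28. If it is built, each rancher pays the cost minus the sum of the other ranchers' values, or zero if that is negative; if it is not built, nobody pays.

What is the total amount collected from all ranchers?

5

Total value 40 ≥ cost 28, so it is built.
Rancher 1: others sum to 24; max(0, 28 - 24) = 4.
Rancher 2: others sum to 29; max(0, 28 - 29) = 0.
Rancher 3: others sum to 27; max(0, 28 - 27) = 1.
Total collected = 4 + 0 + 1 = 5.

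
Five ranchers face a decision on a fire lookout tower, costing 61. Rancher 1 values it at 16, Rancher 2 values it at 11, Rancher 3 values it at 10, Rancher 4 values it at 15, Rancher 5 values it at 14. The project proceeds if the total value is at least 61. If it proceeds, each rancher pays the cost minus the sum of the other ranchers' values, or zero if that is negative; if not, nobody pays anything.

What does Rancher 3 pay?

5

Total value 66 ≥ cost 61, so the project is built.
The other ranchers' values sum to 56.
Cost minus that sum is 61 - 56 = 5.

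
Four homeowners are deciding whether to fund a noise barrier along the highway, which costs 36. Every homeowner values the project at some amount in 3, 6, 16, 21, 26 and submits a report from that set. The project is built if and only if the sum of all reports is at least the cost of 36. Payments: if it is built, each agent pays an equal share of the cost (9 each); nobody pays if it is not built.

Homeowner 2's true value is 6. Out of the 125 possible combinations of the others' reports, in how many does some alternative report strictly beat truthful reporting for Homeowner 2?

9

Others report (3, 3, 26): truth gives -3; report 3 gives 0 > -3. Violating.
Others report (3, 6, 21): truth gives -3; report 3 gives 0 > -3. Violating.
Others report (3, 21, 6): truth gives -3; report 3 gives 0 > -3. Violating.
Others report (3, 26, 3): truth gives -3; report 3 gives 0 > -3. Violating.
Others report (3, 3, 3): truth gives 0; no alternative beats it.
Others report (3, 3, 6): truth gives 0; no alternative beats it.
(Checking all 125 profiles: 9 have a profitable deviation, 116 do not.)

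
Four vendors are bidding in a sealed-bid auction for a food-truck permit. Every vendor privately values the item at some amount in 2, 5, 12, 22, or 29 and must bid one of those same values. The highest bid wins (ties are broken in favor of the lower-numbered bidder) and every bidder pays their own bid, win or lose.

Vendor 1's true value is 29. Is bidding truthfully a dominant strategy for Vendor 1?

No

Consider the case where Vendor 2 bids 2, Vendor 3 bids 2 and Vendor 4 bids 2.
Truthful bid 29: wins, pays 29, utility 29 - 29 = 0.
Bid 2 instead: wins, pays 2, utility 29 - 2 = 27.
Since 27 > 0, bidding 2 is strictly better here, so truthful bidding is not dominant.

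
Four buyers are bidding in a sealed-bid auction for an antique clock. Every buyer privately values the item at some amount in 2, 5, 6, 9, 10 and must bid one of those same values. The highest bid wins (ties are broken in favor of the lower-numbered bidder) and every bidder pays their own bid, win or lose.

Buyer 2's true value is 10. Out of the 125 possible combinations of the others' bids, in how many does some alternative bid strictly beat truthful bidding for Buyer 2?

Others bid (2, 2, 2): truth gives 0; bid 5 gives 5 > 0. Violating.
Others bid (2, 2, 5): truth gives 0; bid 5 gives 5 > 0. Violating.
Others bid (2, 2, 6): truth gives 0; bid 6 gives 4 > 0. Violating.
Others bid (2, 2, 9): truth gives 0; bid 9 gives 1 > 0. Violating.
Others bid (2, 2, 10): truth gives 0; no alternative beats it.
Others bid (2, 5, 10): truth gives 0; no alternative beats it.
(Checking all 125 profiles: 73 have a profitable deviation, 52 do not.)

73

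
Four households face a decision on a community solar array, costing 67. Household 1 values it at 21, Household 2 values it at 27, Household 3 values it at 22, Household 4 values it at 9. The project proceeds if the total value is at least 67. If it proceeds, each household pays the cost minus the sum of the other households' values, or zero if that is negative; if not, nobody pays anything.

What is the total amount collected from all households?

34

Total value 79 ≥ cost 67, so it is built.
Household 1: others sum to 58; max(0, 67 - 58) = 9.
Household 2: others sum to 52; max(0, 67 - 52) = 15.
Household 3: others sum to 57; max(0, 67 - 57) = 10.
Household 4: others sum to 70; max(0, 67 - 70) = 0.
Total collected = 9 + 15 + 10 + 0 = 34.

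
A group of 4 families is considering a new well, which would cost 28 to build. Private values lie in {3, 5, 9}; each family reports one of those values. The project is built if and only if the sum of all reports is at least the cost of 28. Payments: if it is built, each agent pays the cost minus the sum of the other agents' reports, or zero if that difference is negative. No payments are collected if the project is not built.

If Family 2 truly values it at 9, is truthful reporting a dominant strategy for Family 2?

Yes

Check each profile of the others' reports and compare truth against every alternative report.
Others report (3, 9, 9): truth gives 2, best alternative gives 0.
Others report (9, 3, 9): truth gives 2, best alternative gives 0.
Others report (9, 9, 3): truth gives 2, best alternative gives 0.
Others report (9, 9, 9): truth gives 8, best alternative gives 8.
Others report (5, 9, 9): truth gives 4, best alternative gives 4.
Others report (9, 5, 9): truth gives 4, best alternative gives 4.
(Remaining 21 profiles checked similarly; truth is weakly best in each.)
In every case the truthful report is at least as good as any alternative, so it is a dominant strategy.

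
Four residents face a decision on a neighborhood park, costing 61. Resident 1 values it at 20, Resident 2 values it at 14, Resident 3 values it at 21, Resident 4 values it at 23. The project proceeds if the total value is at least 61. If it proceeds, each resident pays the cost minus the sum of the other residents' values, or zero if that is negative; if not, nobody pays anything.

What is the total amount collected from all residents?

13

Total value 78 ≥ cost 61, so it is built.
Resident 1: others sum to 58; max(0, 61 - 58) = 3.
Resident 2: others sum to 64; max(0, 61 - 64) = 0.
Resident 3: others sum to 57; max(0, 61 - 57) = 4.
Resident 4: others sum to 55; max(0, 61 - 55) = 6.
Total collected = 3 + 0 + 4 + 6 = 13.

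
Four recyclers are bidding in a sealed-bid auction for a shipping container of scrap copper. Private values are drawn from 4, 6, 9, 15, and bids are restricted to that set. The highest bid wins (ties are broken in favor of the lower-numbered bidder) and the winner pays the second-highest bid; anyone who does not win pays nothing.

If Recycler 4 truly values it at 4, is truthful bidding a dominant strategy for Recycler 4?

Yes

Check each profile of the others' bids and compare truth against every alternative bid.
Others bid (4, 4, 4): truth gives 0, best alternative gives 0.
Others bid (4, 4, 6): truth gives 0, best alternative gives 0.
Others bid (4, 4, 9): truth gives 0, best alternative gives 0.
Others bid (4, 4, 15): truth gives 0, best alternative gives 0.
Others bid (4, 6, 4): truth gives 0, best alternative gives 0.
Others bid (4, 6, 6): truth gives 0, best alternative gives 0.
(Remaining 58 profiles checked similarly; truth is weakly best in each.)
In every case the truthful bid is at least as good as any alternative, so it is a dominant strategy.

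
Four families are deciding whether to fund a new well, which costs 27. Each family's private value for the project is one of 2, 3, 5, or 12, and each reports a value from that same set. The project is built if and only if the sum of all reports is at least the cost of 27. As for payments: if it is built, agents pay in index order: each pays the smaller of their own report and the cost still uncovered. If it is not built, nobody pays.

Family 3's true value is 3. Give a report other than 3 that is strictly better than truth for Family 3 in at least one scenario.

2

Suppose Family 1 reports 2, Family 2 reports 12 and Family 4 reports 12.
Report 3: project built, pays 3, utility 3 - 3 = 0.
Report 2: project built, pays 2, utility 3 - 2 = 1.
So reporting 2 beats truth here (1 > 0).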